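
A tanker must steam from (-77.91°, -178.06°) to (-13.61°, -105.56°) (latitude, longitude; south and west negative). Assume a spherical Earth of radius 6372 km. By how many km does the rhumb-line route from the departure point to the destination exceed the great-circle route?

Great circle: cos σ = sin φ₁ sin φ₂ + cos φ₁ cos φ₂ cos Δλ,  σ = 1.2752 rad → d_gc = 8125.6 km
Rhumb line: Δψ = +2.0055, q = Δφ/Δψ = 0.5596, d_rh = R√(Δφ²+q²Δλ²) = 8455.4 km
Excess = 8455.4 − 8125.6 = 329.8 ≈ 330 km

330 km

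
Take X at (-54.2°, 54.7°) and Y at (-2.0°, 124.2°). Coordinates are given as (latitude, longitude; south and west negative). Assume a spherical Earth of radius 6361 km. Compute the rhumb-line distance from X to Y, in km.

Δψ = ln[tan(π/4+φ₂/2)/tan(π/4+φ₁/2)] = +1.0952;  Δφ = +0.9111 rad,  Δλ = +1.2130 rad
q = Δφ/Δψ = 0.8319
d = R·√(Δφ² + q²Δλ²) = 6361·1.35949 = 8648 km

8648 km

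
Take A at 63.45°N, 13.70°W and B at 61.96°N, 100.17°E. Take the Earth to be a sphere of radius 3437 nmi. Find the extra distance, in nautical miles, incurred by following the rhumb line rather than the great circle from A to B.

Great circle: cos σ = sin φ₁ sin φ₂ + cos φ₁ cos φ₂ cos Δλ,  σ = 0.7891 rad → d_gc = 2712.0 nmi
Rhumb line: Δψ = -0.0567, q = Δφ/Δψ = 0.4585, d_rh = R√(Δφ²+q²Δλ²) = 3132.9 nmi
Excess = 3132.9 − 2712.0 = 420.9 ≈ 421 nmi

421 nmi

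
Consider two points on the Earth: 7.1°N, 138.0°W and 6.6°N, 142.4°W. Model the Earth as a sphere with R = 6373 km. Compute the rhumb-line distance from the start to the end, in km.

489 km

Rhumb course C = atan2(Δλ, Δψ) with Δψ = ln[tan(π/4+φ₂/2)/tan(π/4+φ₁/2)] = -0.0088, Δλ = -0.0768 → C = 263.47°
d = R·|Δφ| / |cos C| = 6373·0.00873 / 0.11371 = 489 km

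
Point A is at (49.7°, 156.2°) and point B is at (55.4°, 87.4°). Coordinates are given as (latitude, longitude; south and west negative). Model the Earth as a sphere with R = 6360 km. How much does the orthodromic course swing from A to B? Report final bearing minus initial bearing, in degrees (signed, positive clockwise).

-57.1°

Initial bearing θ₁ = atan2(sin Δλ cos φ₂, cos φ₁ sin φ₂ − sin φ₁ cos φ₂ cos Δλ) = 305.37°
Final bearing θ₂ = (initial bearing from the destination back to the start) + 180° = 248.25°
Δθ = θ₂ − θ₁ = -57.1°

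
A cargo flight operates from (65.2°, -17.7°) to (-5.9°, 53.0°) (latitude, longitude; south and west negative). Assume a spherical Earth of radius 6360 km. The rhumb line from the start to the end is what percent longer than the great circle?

Great circle: σ = 1.5262 rad → d_gc = Rσ = 9706.6 km
Rhumb: Δφ = -1.2409, Δλ = +1.2339, Δψ = -1.6179, q = Δφ/Δψ = 0.7670 → d_rh = R√(Δφ²+q²Δλ²) = 9925.8 km
Excess = (9925.8 − 9706.6) / 9706.6 = 219.2 / 9706.6 = 2.26% ≈ 2.3%

2.3%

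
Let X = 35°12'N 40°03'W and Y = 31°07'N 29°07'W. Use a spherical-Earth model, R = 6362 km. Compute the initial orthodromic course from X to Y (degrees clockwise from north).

θ = atan2( sin Δλ·cos φ₂ ,  cos φ₁ sin φ₂ − sin φ₁ cos φ₂ cos Δλ )
  = atan2(+0.1624, -0.0622) = 110.98°

111.0°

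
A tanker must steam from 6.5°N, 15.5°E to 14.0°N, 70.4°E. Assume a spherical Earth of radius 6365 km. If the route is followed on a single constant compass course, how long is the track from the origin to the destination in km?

Δψ = ln[tan(π/4+φ₂/2)/tan(π/4+φ₁/2)] = +0.1331;  Δφ = +0.1309 rad,  Δλ = +0.9582 rad
q = Δφ/Δψ = 0.9833
d = R·√(Δφ² + q²Δλ²) = 6365·0.95123 = 6055 km

6055 km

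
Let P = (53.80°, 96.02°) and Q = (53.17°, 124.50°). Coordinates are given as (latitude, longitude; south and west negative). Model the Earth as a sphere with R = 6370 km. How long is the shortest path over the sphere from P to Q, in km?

1873 km

cos σ = sin φ₁ sin φ₂ + cos φ₁ cos φ₂ cos Δλ
      = sin(53.80°)sin(53.17°) + cos(53.80°)cos(53.17°)cos(28.48°) = 0.9571
σ = 16.844° → d = Rσ = 6370·0.29399 = 1873 km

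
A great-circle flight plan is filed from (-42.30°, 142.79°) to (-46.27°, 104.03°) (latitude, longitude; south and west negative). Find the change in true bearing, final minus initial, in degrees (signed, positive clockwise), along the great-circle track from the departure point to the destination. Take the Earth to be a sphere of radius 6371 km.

Initial bearing θ₁ = atan2(sin Δλ cos φ₂, cos φ₁ sin φ₂ − sin φ₁ cos φ₂ cos Δλ) = 248.36°
Final bearing θ₂ = (initial bearing from the destination back to the start) + 180° = 275.98°
Δθ = θ₂ − θ₁ = +27.6°

+27.6°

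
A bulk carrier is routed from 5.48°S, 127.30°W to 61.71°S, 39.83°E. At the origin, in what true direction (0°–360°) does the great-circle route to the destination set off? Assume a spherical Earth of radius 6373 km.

N = sin Δλ·cos φ₂ = +0.1056;  D = cos φ₁ sin φ₂ − sin φ₁ cos φ₂ cos Δλ = -0.9207
initial course = atan2(N, D) = 173.46°

173.5°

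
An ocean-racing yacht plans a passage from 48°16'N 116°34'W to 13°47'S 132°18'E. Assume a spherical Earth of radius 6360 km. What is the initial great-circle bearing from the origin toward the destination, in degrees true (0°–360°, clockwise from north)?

276.5°

θ = atan2( sin Δλ·cos φ₂ ,  cos φ₁ sin φ₂ − sin φ₁ cos φ₂ cos Δλ )
  = atan2(-0.9059, +0.1027) = 276.47°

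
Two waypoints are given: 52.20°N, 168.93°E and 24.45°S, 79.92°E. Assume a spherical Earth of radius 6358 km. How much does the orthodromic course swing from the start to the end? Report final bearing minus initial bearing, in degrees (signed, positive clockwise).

-33.4°

At departure: θ₁ = atan2(sin Δλ cos φ₂, cos φ₁ sin φ₂ − sin φ₁ cos φ₂ cos Δλ) = 253.70°
At arrival: θ₂ = atan2(sin Δλ cos φ₁, −cos φ₂ sin φ₁ + sin φ₂ cos φ₁ cos Δλ) = 220.26°
Δθ = θ₂ − θ₁ = -33.4°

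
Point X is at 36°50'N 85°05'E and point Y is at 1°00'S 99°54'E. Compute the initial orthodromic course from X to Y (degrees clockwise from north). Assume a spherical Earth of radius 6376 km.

156.7°

N = sin Δλ·cos φ₂ = +0.2557;  D = cos φ₁ sin φ₂ − sin φ₁ cos φ₂ cos Δλ = -0.5934
initial course = atan2(N, D) = 156.69°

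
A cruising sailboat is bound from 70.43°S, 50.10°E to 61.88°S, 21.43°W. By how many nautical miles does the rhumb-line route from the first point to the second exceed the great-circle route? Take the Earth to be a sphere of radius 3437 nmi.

Great circle: cos σ = sin φ₁ sin φ₂ + cos φ₁ cos φ₂ cos Δλ,  σ = 0.4928 rad → d_gc = 1693.6 nmi
Rhumb line: Δψ = +0.3731, q = Δφ/Δψ = 0.4000, d_rh = R√(Δφ²+q²Δλ²) = 1791.4 nmi
Excess = 1791.4 − 1693.6 = 97.8 ≈ 98 nmi

98 nmi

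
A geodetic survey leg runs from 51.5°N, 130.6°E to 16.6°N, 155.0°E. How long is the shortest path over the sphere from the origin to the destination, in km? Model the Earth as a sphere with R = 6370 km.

4439 km

cos σ = sin φ₁ sin φ₂ + cos φ₁ cos φ₂ cos Δλ
      = sin(51.50°)sin(16.60°) + cos(51.50°)cos(16.60°)cos(24.40°) = 0.7669
σ = 39.926° → d = Rσ = 6370·0.69685 = 4439 km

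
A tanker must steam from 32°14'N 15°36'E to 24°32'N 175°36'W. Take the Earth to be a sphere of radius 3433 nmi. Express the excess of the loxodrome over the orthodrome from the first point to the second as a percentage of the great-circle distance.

21.5%

Great circle: σ = 2.1334 rad → d_gc = Rσ = 7324.0 nmi
Rhumb: Δφ = -0.1344, Δλ = +2.9461, Δψ = -0.1529, q = Δφ/Δψ = 0.8787 → d_rh = R√(Δφ²+q²Δλ²) = 8899.5 nmi
Excess = (8899.5 − 7324.0) / 7324.0 = 1575.5 / 7324.0 = 21.51% ≈ 21.5%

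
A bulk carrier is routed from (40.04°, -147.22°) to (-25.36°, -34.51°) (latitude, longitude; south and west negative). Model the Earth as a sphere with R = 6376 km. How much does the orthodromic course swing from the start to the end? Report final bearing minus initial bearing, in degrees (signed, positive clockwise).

+25.7°

At departure: θ₁ = atan2(sin Δλ cos φ₂, cos φ₁ sin φ₂ − sin φ₁ cos φ₂ cos Δλ) = 97.08°
At arrival: θ₂ = atan2(sin Δλ cos φ₁, −cos φ₂ sin φ₁ + sin φ₂ cos φ₁ cos Δλ) = 122.78°
Δθ = θ₂ − θ₁ = +25.7°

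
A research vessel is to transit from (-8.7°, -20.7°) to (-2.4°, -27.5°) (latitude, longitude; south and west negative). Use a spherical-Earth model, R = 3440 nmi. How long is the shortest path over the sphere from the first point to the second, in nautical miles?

555 nmi

cos σ = sin φ₁ sin φ₂ + cos φ₁ cos φ₂ cos Δλ
      = sin(-8.70°)sin(-2.40°) + cos(-8.70°)cos(-2.40°)cos(-6.80°) = 0.9870
σ = 9.244° → d = Rσ = 3440·0.16134 = 555 nmi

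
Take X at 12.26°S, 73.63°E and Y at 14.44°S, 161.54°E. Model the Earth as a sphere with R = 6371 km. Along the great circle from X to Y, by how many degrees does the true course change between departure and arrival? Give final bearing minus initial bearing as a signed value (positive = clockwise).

At departure: θ₁ = atan2(sin Δλ cos φ₂, cos φ₁ sin φ₂ − sin φ₁ cos φ₂ cos Δλ) = 103.71°
At arrival: θ₂ = atan2(sin Δλ cos φ₁, −cos φ₂ sin φ₁ + sin φ₂ cos φ₁ cos Δλ) = 78.61°
Δθ = θ₂ − θ₁ = -25.1°

-25.1°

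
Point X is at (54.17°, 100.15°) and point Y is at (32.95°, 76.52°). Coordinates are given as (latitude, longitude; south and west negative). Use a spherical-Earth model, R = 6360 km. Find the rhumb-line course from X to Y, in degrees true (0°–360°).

218.4°

Δψ = ln[tan(π/4+φ₂/2)/tan(π/4+φ₁/2)] = -0.5195
Δλ = -0.4124 rad (taken the short way round)
course = atan2(Δλ, Δψ) = 218.44°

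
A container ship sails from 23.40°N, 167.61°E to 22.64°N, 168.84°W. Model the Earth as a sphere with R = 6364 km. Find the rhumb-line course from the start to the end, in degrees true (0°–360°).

Δψ = ln[tan(π/4+φ₂/2)/tan(π/4+φ₁/2)] = -0.0144
Δλ = +0.4110 rad (taken the short way round)
course = atan2(Δλ, Δψ) = 92.01°

92.0°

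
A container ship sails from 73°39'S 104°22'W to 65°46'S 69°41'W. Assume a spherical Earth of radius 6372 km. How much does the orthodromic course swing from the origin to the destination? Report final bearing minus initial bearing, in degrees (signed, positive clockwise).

-32.7°

At departure: θ₁ = atan2(sin Δλ cos φ₂, cos φ₁ sin φ₂ − sin φ₁ cos φ₂ cos Δλ) = 73.95°
At arrival: θ₂ = atan2(sin Δλ cos φ₁, −cos φ₂ sin φ₁ + sin φ₂ cos φ₁ cos Δλ) = 41.23°
Δθ = θ₂ − θ₁ = -32.7°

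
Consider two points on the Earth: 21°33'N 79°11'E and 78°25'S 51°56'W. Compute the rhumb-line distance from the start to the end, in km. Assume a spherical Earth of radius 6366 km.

Rhumb course C = atan2(Δλ, Δψ) with Δψ = ln[tan(π/4+φ₂/2)/tan(π/4+φ₁/2)] = -2.6737, Δλ = -2.2884 → C = 220.56°
d = R·|Δφ| / |cos C| = 6366·1.74475 / 0.75972 = 14620 km

14620 km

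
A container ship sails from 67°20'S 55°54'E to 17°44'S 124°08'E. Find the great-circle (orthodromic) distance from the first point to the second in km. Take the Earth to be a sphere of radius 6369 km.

Haversine: a = sin²(Δφ/2)+cos φ₁ cos φ₂ sin²(Δλ/2) = 0.29141;  σ = 2·atan2(√a,√(1−a))
σ = 65.344° → d = Rσ = 6369·1.14046 = 7264 km

7264 km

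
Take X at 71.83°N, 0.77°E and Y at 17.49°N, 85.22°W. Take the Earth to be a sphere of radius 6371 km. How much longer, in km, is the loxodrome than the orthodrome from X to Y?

459 km

Great circle: cos σ = sin φ₁ sin φ₂ + cos φ₁ cos φ₂ cos Δλ,  σ = 1.2594 rad → d_gc = 8023.9 km
Rhumb line: Δψ = -1.5231, q = Δφ/Δψ = 0.6227, d_rh = R√(Δφ²+q²Δλ²) = 8483.0 km
Excess = 8483.0 − 8023.9 = 459.1 ≈ 459 km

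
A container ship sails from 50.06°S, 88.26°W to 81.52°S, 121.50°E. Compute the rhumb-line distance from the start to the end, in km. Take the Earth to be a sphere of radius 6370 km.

Rhumb course C = atan2(Δλ, Δψ) with Δψ = ln[tan(π/4+φ₂/2)/tan(π/4+φ₁/2)] = -1.5895, Δλ = -2.6222 → C = 238.78°
d = R·|Δφ| / |cos C| = 6370·0.54908 / 0.51838 = 6747 km

6747 km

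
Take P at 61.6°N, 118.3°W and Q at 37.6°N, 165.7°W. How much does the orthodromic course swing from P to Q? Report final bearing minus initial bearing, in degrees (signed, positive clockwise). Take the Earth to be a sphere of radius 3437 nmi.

-37.7°

At departure: θ₁ = atan2(sin Δλ cos φ₂, cos φ₁ sin φ₂ − sin φ₁ cos φ₂ cos Δλ) = 252.71°
At arrival: θ₂ = atan2(sin Δλ cos φ₁, −cos φ₂ sin φ₁ + sin φ₂ cos φ₁ cos Δλ) = 214.97°
Δθ = θ₂ − θ₁ = -37.7°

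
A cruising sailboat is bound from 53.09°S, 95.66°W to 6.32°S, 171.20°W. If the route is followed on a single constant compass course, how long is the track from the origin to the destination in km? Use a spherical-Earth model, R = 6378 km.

Rhumb course C = atan2(Δλ, Δψ) with Δψ = ln[tan(π/4+φ₂/2)/tan(π/4+φ₁/2)] = +0.9869, Δλ = -1.3184 → C = 306.82°
d = R·|Δφ| / |cos C| = 6378·0.81629 / 0.59926 = 8688 km

8688 km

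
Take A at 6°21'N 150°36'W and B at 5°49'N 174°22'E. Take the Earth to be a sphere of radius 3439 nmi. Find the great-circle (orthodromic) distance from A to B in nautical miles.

cos σ = sin φ₁ sin φ₂ + cos φ₁ cos φ₂ cos Δλ
      = sin(6.35°)sin(5.82°) + cos(6.35°)cos(5.82°)cos(-35.03°) = 0.8208
σ = 34.834° → d = Rσ = 3439·0.60796 = 2091 nmi

2091 nmi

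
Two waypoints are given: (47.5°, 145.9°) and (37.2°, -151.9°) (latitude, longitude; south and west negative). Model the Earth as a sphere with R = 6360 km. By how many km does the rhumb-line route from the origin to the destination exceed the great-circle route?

123 km

Great circle: cos σ = sin φ₁ sin φ₂ + cos φ₁ cos φ₂ cos Δλ,  σ = 0.8000 rad → d_gc = 5087.77 km
Rhumb line: Δψ = -0.2441, q = Δφ/Δψ = 0.7364, d_rh = R√(Δφ²+q²Δλ²) = 5211.26 km
Excess = 5211.26 − 5087.77 = 123.49 ≈ 123 km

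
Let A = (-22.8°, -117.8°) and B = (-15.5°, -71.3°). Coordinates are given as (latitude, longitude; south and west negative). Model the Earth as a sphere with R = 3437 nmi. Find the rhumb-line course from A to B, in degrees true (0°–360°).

80.6°

Meridional parts: M(φ₁)=-0.4089, M(φ₂)=-0.2739 → ΔM = +0.1350;  Δλ = +0.8116 rad
tan C = Δλ / ΔM = +6.0123 → C = 80.56°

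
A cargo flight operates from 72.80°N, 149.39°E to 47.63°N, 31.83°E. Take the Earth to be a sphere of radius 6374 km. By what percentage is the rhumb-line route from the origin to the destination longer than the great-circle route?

15.8%

Great circle: σ = 0.9102 rad → d_gc = Rσ = 5801.8 km
Rhumb: Δφ = -0.4393, Δλ = -2.0518, Δψ = -0.9411, q = Δφ/Δψ = 0.4668 → d_rh = R√(Δφ²+q²Δλ²) = 6716.6 km
Excess = (6716.6 − 5801.8) / 5801.8 = 914.8 / 5801.8 = 15.77% ≈ 15.8%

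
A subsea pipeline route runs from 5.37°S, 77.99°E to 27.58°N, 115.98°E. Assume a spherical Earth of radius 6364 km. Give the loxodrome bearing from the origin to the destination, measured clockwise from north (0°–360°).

48.1°

Δψ = ln[tan(π/4+φ₂/2)/tan(π/4+φ₁/2)] = +0.5950
Δλ = +0.6631 rad (taken the short way round)
course = atan2(Δλ, Δψ) = 48.10°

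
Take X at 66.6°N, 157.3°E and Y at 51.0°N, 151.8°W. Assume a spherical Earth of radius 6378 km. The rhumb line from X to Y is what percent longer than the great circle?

Great circle: σ = 0.5139 rad → d_gc = Rσ = 3277.4 km
Rhumb: Δφ = -0.2723, Δλ = +0.8884, Δψ = -0.5365, q = Δφ/Δψ = 0.5075 → d_rh = R√(Δφ²+q²Δλ²) = 3359.3 km
Excess = (3359.3 − 3277.4) / 3277.4 = 81.9 / 3277.4 = 2.50% ≈ 2.5%

2.5%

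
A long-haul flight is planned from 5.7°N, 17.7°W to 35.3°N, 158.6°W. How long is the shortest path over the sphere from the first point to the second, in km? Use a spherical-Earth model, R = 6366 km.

13883 km

cos σ = sin φ₁ sin φ₂ + cos φ₁ cos φ₂ cos Δλ
      = sin(5.70°)sin(35.30°) + cos(5.70°)cos(35.30°)cos(-140.90°) = -0.5728
σ = 124.948° → d = Rσ = 6366·2.18076 = 13883 km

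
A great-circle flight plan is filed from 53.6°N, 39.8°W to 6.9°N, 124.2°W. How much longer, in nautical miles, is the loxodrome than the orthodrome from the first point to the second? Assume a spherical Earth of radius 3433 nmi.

150 nmi

Great circle: cos σ = sin φ₁ sin φ₂ + cos φ₁ cos φ₂ cos Δλ,  σ = 1.4160 rad → d_gc = 4861.1 nmi
Rhumb line: Δψ = -0.9916, q = Δφ/Δψ = 0.8219, d_rh = R√(Δφ²+q²Δλ²) = 5010.7 nmi
Excess = 5010.7 − 4861.1 = 149.6 ≈ 150 nmi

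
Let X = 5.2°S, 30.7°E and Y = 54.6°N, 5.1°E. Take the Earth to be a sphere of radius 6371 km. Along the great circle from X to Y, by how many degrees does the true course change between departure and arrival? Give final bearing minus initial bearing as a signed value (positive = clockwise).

Initial bearing θ₁ = atan2(sin Δλ cos φ₂, cos φ₁ sin φ₂ − sin φ₁ cos φ₂ cos Δλ) = 343.76°
Final bearing θ₂ = (initial bearing from the destination back to the start) + 180° = 331.26°
Δθ = θ₂ − θ₁ = -12.5°

-12.5°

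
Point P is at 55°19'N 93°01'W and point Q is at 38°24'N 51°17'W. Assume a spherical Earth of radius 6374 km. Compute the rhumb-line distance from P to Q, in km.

3658 km

Δψ = ln[tan(π/4+φ₂/2)/tan(π/4+φ₁/2)] = -0.4370;  Δφ = -0.2953 rad,  Δλ = +0.7284 rad
q = Δφ/Δψ = 0.6756
d = R·√(Δφ² + q²Δλ²) = 6374·0.57386 = 3658 km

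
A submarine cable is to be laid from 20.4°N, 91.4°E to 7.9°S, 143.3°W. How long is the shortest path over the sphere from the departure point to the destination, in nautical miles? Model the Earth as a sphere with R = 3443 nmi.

cos σ = sin φ₁ sin φ₂ + cos φ₁ cos φ₂ cos Δλ
      = sin(20.40°)sin(-7.90°) + cos(20.40°)cos(-7.90°)cos(125.30°) = -0.5844
σ = 125.760° → d = Rσ = 3443·2.19492 = 7557 nmi

7557 nmi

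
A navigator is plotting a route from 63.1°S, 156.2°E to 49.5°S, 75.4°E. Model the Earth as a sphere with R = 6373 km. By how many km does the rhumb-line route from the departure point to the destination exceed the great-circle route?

Great circle: cos σ = sin φ₁ sin φ₂ + cos φ₁ cos φ₂ cos Δλ,  σ = 0.7596 rad → d_gc = 4841.0 km
Rhumb line: Δψ = +0.4335, q = Δφ/Δψ = 0.5476, d_rh = R√(Δφ²+q²Δλ²) = 5148.7 km
Excess = 5148.7 − 4841.0 = 307.7 ≈ 308 km

308 km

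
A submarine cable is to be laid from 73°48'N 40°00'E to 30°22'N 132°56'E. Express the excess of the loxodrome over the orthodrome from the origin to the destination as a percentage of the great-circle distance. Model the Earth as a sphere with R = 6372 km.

Great circle: σ = 1.0779 rad → d_gc = Rσ = 6868.7 km
Rhumb: Δφ = -0.7581, Δλ = +1.6220, Δψ = -1.3930, q = Δφ/Δψ = 0.5442 → d_rh = R√(Δφ²+q²Δλ²) = 7414.0 km
Excess = (7414.0 − 6868.7) / 6868.7 = 545.3 / 6868.7 = 7.94% ≈ 7.9%

7.9%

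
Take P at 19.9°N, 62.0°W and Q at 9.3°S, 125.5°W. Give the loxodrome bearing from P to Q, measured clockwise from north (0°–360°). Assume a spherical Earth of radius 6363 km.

Δψ = ln[tan(π/4+φ₂/2)/tan(π/4+φ₁/2)] = -0.5176
Δλ = -1.1083 rad (taken the short way round)
course = atan2(Δλ, Δψ) = 244.97°

245.0°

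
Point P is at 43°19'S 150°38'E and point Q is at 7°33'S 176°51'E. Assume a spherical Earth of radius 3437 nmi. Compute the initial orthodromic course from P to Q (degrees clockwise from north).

θ = atan2( sin Δλ·cos φ₂ ,  cos φ₁ sin φ₂ − sin φ₁ cos φ₂ cos Δλ )
  = atan2(+0.4379, +0.5145) = 40.40°

40.4°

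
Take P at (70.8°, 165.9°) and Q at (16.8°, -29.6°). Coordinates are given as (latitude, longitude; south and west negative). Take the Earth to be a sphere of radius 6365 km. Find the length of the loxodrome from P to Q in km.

Rhumb course C = atan2(Δλ, Δψ) with Δψ = ln[tan(π/4+φ₂/2)/tan(π/4+φ₁/2)] = -1.4795, Δλ = +2.8711 → C = 117.26°
d = R·|Δφ| / |cos C| = 6365·0.94248 / 0.45808 = 13096 km

13096 km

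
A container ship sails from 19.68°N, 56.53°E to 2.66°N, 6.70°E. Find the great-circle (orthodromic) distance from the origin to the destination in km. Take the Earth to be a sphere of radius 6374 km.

5731 km

Haversine: a = sin²(Δφ/2)+cos φ₁ cos φ₂ sin²(Δλ/2) = 0.18882;  σ = 2·atan2(√a,√(1−a))
σ = 51.512° → d = Rσ = 6374·0.89905 = 5731 km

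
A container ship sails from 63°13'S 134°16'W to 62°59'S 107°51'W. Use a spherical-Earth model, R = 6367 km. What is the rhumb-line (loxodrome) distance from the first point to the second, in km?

1328 km

Δψ = ln[tan(π/4+φ₂/2)/tan(π/4+φ₁/2)] = +0.0090;  Δφ = +0.0041 rad,  Δλ = +0.4611 rad
q = Δφ/Δψ = 0.4524
d = R·√(Δφ² + q²Δλ²) = 6367·0.20864 = 1328 km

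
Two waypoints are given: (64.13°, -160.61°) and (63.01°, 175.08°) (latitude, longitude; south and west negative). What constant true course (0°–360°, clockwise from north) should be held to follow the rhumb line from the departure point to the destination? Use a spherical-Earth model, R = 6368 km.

264.1°

Δψ = ln[tan(π/4+φ₂/2)/tan(π/4+φ₁/2)] = -0.0439
Δλ = -0.4243 rad (taken the short way round)
course = atan2(Δλ, Δψ) = 264.09°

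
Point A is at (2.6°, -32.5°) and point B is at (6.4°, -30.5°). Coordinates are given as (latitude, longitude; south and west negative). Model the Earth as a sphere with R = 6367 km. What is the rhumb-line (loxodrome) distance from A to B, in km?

477 km

Rhumb course C = atan2(Δλ, Δψ) with Δψ = ln[tan(π/4+φ₂/2)/tan(π/4+φ₁/2)] = +0.0665, Δλ = +0.0349 → C = 27.68°
d = R·|Δφ| / |cos C| = 6367·0.06632 / 0.88555 = 477 km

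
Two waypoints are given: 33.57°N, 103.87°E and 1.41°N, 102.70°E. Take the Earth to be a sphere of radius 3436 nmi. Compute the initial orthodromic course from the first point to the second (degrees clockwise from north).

θ = atan2( sin Δλ·cos φ₂ ,  cos φ₁ sin φ₂ − sin φ₁ cos φ₂ cos Δλ )
  = atan2(-0.0204, -0.5322) = 182.20°

182.2°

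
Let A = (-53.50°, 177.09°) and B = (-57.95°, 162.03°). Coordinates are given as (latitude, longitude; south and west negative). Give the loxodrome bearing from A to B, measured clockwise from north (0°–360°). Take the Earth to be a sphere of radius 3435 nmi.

Meridional parts: M(φ₁)=-1.1094, M(φ₂)=-1.2475 → ΔM = -0.1381;  Δλ = -0.2628 rad
tan C = Δλ / ΔM = +1.9034 → C = 242.28°

242.3°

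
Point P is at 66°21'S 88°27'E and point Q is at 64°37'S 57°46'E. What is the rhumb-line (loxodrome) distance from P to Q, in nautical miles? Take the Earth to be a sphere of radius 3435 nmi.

770 nmi

Δψ = ln[tan(π/4+φ₂/2)/tan(π/4+φ₁/2)] = +0.0729;  Δφ = +0.0303 rad,  Δλ = -0.5355 rad
q = Δφ/Δψ = 0.4148
d = R·√(Δφ² + q²Δλ²) = 3435·0.22418 = 770 nmi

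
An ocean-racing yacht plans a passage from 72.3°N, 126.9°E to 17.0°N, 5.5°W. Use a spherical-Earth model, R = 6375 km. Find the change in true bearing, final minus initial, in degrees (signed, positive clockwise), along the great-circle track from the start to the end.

Initial bearing θ₁ = atan2(sin Δλ cos φ₂, cos φ₁ sin φ₂ − sin φ₁ cos φ₂ cos Δλ) = 314.88°
Final bearing θ₂ = (initial bearing from the destination back to the start) + 180° = 193.02°
Δθ = θ₂ − θ₁ = -121.9°

-121.9°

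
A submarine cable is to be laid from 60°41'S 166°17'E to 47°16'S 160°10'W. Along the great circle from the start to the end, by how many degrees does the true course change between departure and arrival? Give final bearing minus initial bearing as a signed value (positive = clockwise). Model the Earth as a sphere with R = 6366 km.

Initial bearing θ₁ = atan2(sin Δλ cos φ₂, cos φ₁ sin φ₂ − sin φ₁ cos φ₂ cos Δλ) = 70.41°
Final bearing θ₂ = (initial bearing from the destination back to the start) + 180° = 42.83°
Δθ = θ₂ − θ₁ = -27.6°

-27.6°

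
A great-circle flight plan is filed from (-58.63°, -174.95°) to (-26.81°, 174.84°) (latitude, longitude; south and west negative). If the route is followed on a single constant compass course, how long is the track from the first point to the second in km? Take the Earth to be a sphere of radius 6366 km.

3626 km

Rhumb course C = atan2(Δλ, Δψ) with Δψ = ln[tan(π/4+φ₂/2)/tan(π/4+φ₁/2)] = +0.7841, Δλ = -0.1782 → C = 347.20°
d = R·|Δφ| / |cos C| = 6366·0.55536 / 0.97513 = 3626 km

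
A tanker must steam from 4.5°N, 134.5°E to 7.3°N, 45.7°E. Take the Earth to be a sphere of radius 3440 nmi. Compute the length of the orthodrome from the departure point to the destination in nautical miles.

5298 nmi

cos σ = sin φ₁ sin φ₂ + cos φ₁ cos φ₂ cos Δλ
      = sin(4.50°)sin(7.30°) + cos(4.50°)cos(7.30°)cos(-88.80°) = 0.0307
σ = 88.242° → d = Rσ = 3440·1.54011 = 5298 nmi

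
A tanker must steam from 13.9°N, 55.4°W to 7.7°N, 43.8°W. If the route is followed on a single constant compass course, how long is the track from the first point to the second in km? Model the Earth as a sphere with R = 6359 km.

Δψ = ln[tan(π/4+φ₂/2)/tan(π/4+φ₁/2)] = -0.1102;  Δφ = -0.1082 rad,  Δλ = +0.2025 rad
q = Δφ/Δψ = 0.9818
d = R·√(Δφ² + q²Δλ²) = 6359·0.22631 = 1439 km

1439 km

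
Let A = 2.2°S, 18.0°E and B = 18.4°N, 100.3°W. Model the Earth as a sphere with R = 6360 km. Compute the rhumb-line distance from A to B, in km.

13128 km

Rhumb course C = atan2(Δλ, Δψ) with Δψ = ln[tan(π/4+φ₂/2)/tan(π/4+φ₁/2)] = +0.3652, Δλ = -2.0647 → C = 280.03°
d = R·|Δφ| / |cos C| = 6360·0.35954 / 0.17418 = 13128 km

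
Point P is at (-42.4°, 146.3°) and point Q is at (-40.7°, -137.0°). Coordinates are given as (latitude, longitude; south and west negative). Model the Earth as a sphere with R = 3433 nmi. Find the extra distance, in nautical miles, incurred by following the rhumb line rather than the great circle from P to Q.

Great circle: cos σ = sin φ₁ sin φ₂ + cos φ₁ cos φ₂ cos Δλ,  σ = 0.9661 rad → d_gc = 3316.7 nmi
Rhumb line: Δψ = +0.0397, q = Δφ/Δψ = 0.7483, d_rh = R√(Δφ²+q²Δλ²) = 3440.5 nmi
Excess = 3440.5 − 3316.7 = 123.8 ≈ 124 nmi

124 nmi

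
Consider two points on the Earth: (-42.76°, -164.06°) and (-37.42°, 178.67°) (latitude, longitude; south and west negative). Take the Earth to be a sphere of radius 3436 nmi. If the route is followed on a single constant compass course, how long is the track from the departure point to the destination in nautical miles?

Δψ = ln[tan(π/4+φ₂/2)/tan(π/4+φ₁/2)] = +0.1219;  Δφ = +0.0932 rad,  Δλ = -0.3014 rad
q = Δφ/Δψ = 0.7644
d = R·√(Δφ² + q²Δλ²) = 3436·0.24853 = 854 nmi

854 nmi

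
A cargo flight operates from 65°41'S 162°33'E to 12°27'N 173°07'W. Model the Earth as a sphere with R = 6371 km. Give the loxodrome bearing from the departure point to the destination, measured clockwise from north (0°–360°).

13.6°

Meridional parts: M(φ₁)=-1.5350, M(φ₂)=+0.2190 → ΔM = +1.7541;  Δλ = +0.4247 rad
tan C = Δλ / ΔM = +0.2421 → C = 13.61°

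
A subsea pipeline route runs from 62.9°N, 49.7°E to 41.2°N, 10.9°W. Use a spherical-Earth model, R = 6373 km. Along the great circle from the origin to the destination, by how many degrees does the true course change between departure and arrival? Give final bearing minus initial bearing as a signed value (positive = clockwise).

-50.3°

At departure: θ₁ = atan2(sin Δλ cos φ₂, cos φ₁ sin φ₂ − sin φ₁ cos φ₂ cos Δλ) = 267.49°
At arrival: θ₂ = atan2(sin Δλ cos φ₁, −cos φ₂ sin φ₁ + sin φ₂ cos φ₁ cos Δλ) = 217.22°
Δθ = θ₂ − θ₁ = -50.3°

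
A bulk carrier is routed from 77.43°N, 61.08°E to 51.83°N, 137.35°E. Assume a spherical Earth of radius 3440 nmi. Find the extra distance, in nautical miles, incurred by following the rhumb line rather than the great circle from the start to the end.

Great circle: cos σ = sin φ₁ sin φ₂ + cos φ₁ cos φ₂ cos Δλ,  σ = 0.6447 rad → d_gc = 2217.89 nmi
Rhumb line: Δψ = -1.1447, q = Δφ/Δψ = 0.3903, d_rh = R√(Δφ²+q²Δλ²) = 2357.36 nmi
Excess = 2357.36 − 2217.89 = 139.47 ≈ 139 nmi

139 nmi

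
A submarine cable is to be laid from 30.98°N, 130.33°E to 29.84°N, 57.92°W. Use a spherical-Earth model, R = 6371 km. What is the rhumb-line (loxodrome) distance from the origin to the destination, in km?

16470 km

Δψ = ln[tan(π/4+φ₂/2)/tan(π/4+φ₁/2)] = -0.0231;  Δφ = -0.0199 rad,  Δλ = +2.9976 rad
q = Δφ/Δψ = 0.8624
d = R·√(Δφ² + q²Δλ²) = 6371·2.58521 = 16470 km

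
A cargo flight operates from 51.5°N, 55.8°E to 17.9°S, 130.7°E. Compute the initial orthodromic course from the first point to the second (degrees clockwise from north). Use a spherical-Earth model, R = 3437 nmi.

112.8°

θ = atan2( sin Δλ·cos φ₂ ,  cos φ₁ sin φ₂ − sin φ₁ cos φ₂ cos Δλ )
  = atan2(+0.9187, -0.3853) = 112.75°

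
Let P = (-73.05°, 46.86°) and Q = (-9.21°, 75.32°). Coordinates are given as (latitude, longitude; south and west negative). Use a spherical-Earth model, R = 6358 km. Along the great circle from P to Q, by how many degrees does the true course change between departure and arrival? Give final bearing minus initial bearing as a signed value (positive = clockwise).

Initial bearing θ₁ = atan2(sin Δλ cos φ₂, cos φ₁ sin φ₂ − sin φ₁ cos φ₂ cos Δλ) = 30.98°
Final bearing θ₂ = (initial bearing from the destination back to the start) + 180° = 8.74°
Δθ = θ₂ − θ₁ = -22.2°

-22.2°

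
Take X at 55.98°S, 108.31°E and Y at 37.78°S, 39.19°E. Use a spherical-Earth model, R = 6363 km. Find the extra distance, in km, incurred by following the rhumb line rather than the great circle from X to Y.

192 km

Great circle: cos σ = sin φ₁ sin φ₂ + cos φ₁ cos φ₂ cos Δλ,  σ = 0.8428 rad → d_gc = 5362.7 km
Rhumb line: Δψ = +0.4713, q = Δφ/Δψ = 0.6740, d_rh = R√(Δφ²+q²Δλ²) = 5554.4 km
Excess = 5554.4 − 5362.7 = 191.7 ≈ 192 km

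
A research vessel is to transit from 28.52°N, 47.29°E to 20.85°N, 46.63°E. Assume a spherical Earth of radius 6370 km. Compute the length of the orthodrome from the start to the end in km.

855 km

Haversine: a = sin²(Δφ/2)+cos φ₁ cos φ₂ sin²(Δλ/2) = 0.00450;  σ = 2·atan2(√a,√(1−a))
σ = 7.693° → d = Rσ = 6370·0.13427 = 855 km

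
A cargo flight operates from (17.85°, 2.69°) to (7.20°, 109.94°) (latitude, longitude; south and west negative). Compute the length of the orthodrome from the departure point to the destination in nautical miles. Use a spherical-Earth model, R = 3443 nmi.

6248 nmi

Haversine: a = sin²(Δφ/2)+cos φ₁ cos φ₂ sin²(Δλ/2) = 0.62081;  σ = 2·atan2(√a,√(1−a))
σ = 103.982° → d = Rσ = 3443·1.81483 = 6248 nmi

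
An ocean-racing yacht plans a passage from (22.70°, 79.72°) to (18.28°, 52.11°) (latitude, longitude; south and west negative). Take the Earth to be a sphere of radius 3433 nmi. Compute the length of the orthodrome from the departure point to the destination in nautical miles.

Haversine: a = sin²(Δφ/2)+cos φ₁ cos φ₂ sin²(Δλ/2) = 0.05136;  σ = 2·atan2(√a,√(1−a))
σ = 26.198° → d = Rσ = 3433·0.45725 = 1570 nmi

1570 nmi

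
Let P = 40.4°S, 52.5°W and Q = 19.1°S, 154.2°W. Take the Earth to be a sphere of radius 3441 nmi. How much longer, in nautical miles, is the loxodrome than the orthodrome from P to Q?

Great circle: cos σ = sin φ₁ sin φ₂ + cos φ₁ cos φ₂ cos Δλ,  σ = 1.5046 rad → d_gc = 5177.3 nmi
Rhumb line: Δψ = +0.4323, q = Δφ/Δψ = 0.8599, d_rh = R√(Δφ²+q²Δλ²) = 5405.4 nmi
Excess = 5405.4 − 5177.3 = 228.1 ≈ 228 nmi

228 nmi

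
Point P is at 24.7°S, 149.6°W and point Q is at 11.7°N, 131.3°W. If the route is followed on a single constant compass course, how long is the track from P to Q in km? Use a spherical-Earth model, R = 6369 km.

4507 km

Δψ = ln[tan(π/4+φ₂/2)/tan(π/4+φ₁/2)] = +0.6507;  Δφ = +0.6353 rad,  Δλ = +0.3194 rad
q = Δφ/Δψ = 0.9763
d = R·√(Δφ² + q²Δλ²) = 6369·0.70770 = 4507 km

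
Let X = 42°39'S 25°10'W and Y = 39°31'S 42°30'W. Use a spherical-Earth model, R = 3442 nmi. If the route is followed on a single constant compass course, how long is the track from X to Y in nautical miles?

Rhumb course C = atan2(Δλ, Δψ) with Δψ = ln[tan(π/4+φ₂/2)/tan(π/4+φ₁/2)] = +0.0726, Δλ = -0.3025 → C = 283.49°
d = R·|Δφ| / |cos C| = 3442·0.05469 / 0.23328 = 807 nmi

807 nmi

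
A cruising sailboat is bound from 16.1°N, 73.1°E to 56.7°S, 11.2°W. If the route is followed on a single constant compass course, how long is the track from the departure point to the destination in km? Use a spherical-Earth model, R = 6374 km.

11375 km

Δψ = ln[tan(π/4+φ₂/2)/tan(π/4+φ₁/2)] = -1.4919;  Δφ = -1.2706 rad,  Δλ = -1.4713 rad
q = Δφ/Δψ = 0.8517
d = R·√(Δφ² + q²Δλ²) = 6374·1.78456 = 11375 km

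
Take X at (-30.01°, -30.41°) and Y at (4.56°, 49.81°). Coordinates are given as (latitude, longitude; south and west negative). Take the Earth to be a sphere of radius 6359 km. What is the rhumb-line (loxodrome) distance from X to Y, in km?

9360 km

Rhumb course C = atan2(Δλ, Δψ) with Δψ = ln[tan(π/4+φ₂/2)/tan(π/4+φ₁/2)] = +0.6292, Δλ = +1.4001 → C = 65.80°
d = R·|Δφ| / |cos C| = 6359·0.60336 / 0.40989 = 9360 km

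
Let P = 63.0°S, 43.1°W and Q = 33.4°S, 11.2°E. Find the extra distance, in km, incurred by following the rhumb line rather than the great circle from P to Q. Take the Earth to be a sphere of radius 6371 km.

Great circle: cos σ = sin φ₁ sin φ₂ + cos φ₁ cos φ₂ cos Δλ,  σ = 0.7789 rad → d_gc = 4962.7 km
Rhumb line: Δψ = +0.8077, q = Δφ/Δψ = 0.6396, d_rh = R√(Δφ²+q²Δλ²) = 5074.1 km
Excess = 5074.1 − 4962.7 = 111.4 ≈ 111 km

111 km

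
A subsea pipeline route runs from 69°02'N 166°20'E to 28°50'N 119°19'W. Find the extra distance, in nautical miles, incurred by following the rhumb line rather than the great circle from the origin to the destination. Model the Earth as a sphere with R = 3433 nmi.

157 nmi

Great circle: cos σ = sin φ₁ sin φ₂ + cos φ₁ cos φ₂ cos Δλ,  σ = 1.0064 rad → d_gc = 3455.0 nmi
Rhumb line: Δψ = -1.1613, q = Δφ/Δψ = 0.6042, d_rh = R√(Δφ²+q²Δλ²) = 3612.0 nmi
Excess = 3612.0 − 3455.0 = 157.0 ≈ 157 nmi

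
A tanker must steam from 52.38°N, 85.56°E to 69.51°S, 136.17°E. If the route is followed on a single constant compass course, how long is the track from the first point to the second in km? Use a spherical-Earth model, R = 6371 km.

14218 km

Rhumb course C = atan2(Δλ, Δψ) with Δψ = ln[tan(π/4+φ₂/2)/tan(π/4+φ₁/2)] = -2.7877, Δλ = +0.8833 → C = 162.42°
d = R·|Δφ| / |cos C| = 6371·2.12738 / 0.95329 = 14218 km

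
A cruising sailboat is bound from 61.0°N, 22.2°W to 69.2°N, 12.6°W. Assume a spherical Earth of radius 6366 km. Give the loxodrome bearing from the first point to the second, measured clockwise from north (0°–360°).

26.0°

Δψ = ln[tan(π/4+φ₂/2)/tan(π/4+φ₁/2)] = +0.3429
Δλ = +0.1676 rad (taken the short way round)
course = atan2(Δλ, Δψ) = 26.04°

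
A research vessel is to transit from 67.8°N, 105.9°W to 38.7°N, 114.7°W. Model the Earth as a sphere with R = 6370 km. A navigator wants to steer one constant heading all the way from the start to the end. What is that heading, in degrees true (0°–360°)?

Meridional parts: M(φ₁)=+1.6287, M(φ₂)=+0.7336 → ΔM = -0.8951;  Δλ = -0.1536 rad
tan C = Δλ / ΔM = +0.1716 → C = 189.74°

189.7°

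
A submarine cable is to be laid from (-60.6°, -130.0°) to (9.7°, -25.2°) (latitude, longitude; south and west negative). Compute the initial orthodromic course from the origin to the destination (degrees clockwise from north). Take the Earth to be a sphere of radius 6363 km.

98.2°

θ = atan2( sin Δλ·cos φ₂ ,  cos φ₁ sin φ₂ − sin φ₁ cos φ₂ cos Δλ )
  = atan2(+0.9530, -0.1367) = 98.16°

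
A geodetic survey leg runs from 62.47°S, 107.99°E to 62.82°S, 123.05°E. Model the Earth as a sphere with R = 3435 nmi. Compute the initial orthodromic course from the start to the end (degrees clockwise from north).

θ = atan2( sin Δλ·cos φ₂ ,  cos φ₁ sin φ₂ − sin φ₁ cos φ₂ cos Δλ )
  = atan2(+0.1187, -0.0200) = 99.57°

99.6°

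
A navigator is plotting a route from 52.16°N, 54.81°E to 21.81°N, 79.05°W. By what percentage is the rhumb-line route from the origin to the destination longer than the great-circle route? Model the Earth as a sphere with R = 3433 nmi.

Great circle: σ = 1.6722 rad → d_gc = Rσ = 5740.7 nmi
Rhumb: Δφ = -0.5297, Δλ = -2.3363, Δψ = -0.6805, q = Δφ/Δψ = 0.7784 → d_rh = R√(Δφ²+q²Δλ²) = 6502.6 nmi
Excess = (6502.6 − 5740.7) / 5740.7 = 761.9 / 5740.7 = 13.27% ≈ 13.3%

13.3%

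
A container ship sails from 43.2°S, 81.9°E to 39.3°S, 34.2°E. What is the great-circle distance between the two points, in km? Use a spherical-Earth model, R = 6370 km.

cos σ = sin φ₁ sin φ₂ + cos φ₁ cos φ₂ cos Δλ
      = sin(-43.20°)sin(-39.30°) + cos(-43.20°)cos(-39.30°)cos(-47.70°) = 0.8132
σ = 35.587° → d = Rσ = 6370·0.62112 = 3957 km

3957 km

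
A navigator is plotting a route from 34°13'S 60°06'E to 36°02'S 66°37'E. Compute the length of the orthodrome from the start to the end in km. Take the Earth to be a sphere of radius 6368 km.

cos σ = sin φ₁ sin φ₂ + cos φ₁ cos φ₂ cos Δλ
      = sin(-34.22°)sin(-36.03°) + cos(-34.22°)cos(-36.03°)cos(6.52°) = 0.9952
σ = 5.630° → d = Rσ = 6368·0.09826 = 626 km

626 km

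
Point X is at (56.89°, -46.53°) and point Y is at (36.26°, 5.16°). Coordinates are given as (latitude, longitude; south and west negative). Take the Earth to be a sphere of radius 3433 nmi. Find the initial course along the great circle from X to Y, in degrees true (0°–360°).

98.6°

θ = atan2( sin Δλ·cos φ₂ ,  cos φ₁ sin φ₂ − sin φ₁ cos φ₂ cos Δλ )
  = atan2(+0.6327, -0.0956) = 98.59°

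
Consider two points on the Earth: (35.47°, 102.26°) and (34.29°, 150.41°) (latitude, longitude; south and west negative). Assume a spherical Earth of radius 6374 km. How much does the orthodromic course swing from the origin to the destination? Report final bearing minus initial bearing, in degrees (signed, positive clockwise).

+28.7°

At departure: θ₁ = atan2(sin Δλ cos φ₂, cos φ₁ sin φ₂ − sin φ₁ cos φ₂ cos Δλ) = 77.28°
At arrival: θ₂ = atan2(sin Δλ cos φ₁, −cos φ₂ sin φ₁ + sin φ₂ cos φ₁ cos Δλ) = 105.94°
Δθ = θ₂ − θ₁ = +28.7°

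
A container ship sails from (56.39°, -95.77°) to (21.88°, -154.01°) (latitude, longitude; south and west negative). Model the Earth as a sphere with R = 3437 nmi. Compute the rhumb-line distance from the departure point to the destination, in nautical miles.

3332 nmi

Δψ = ln[tan(π/4+φ₂/2)/tan(π/4+φ₁/2)] = -0.8058;  Δφ = -0.6023 rad,  Δλ = -1.0165 rad
q = Δφ/Δψ = 0.7475
d = R·√(Δφ² + q²Δλ²) = 3437·0.96959 = 3332 nmi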